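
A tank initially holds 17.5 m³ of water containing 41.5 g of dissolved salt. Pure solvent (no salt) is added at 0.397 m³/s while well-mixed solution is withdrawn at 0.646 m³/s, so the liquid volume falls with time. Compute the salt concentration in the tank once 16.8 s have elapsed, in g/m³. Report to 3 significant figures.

1.53 g/m³

Let m(t) be the amount of salt. Volume: V(t) = V₀ + (Q_in − Q_out) t = 17.5 − 0.24900 t; V(16.8) = 13.317 m³.
Solute balance: dm/dt = 0 − Q_out C = −Q_out m/V(t).
dm/m = −Q_out dt/(V₀ − 0.24900 t); integrating gives ln(m/m₀) = −(Q_out/(Q_in−Q_out)) ln(V/V₀).
m = m₀ (V₀/V)^(Q_out/(Q_in−Q_out)) = 41.5 × (17.5/13.317)^(-2.5944) = 20.429 g.
C = m/V = 20.429/13.317 = 1.5341 g/m³.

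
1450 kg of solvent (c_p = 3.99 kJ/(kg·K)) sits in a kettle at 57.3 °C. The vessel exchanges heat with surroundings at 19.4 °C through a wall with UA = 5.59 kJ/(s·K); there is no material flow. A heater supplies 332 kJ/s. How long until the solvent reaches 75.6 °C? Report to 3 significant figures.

1970 s

M c_p dT/dt = −UA(T − T_amb) + Q̇.
τ = M c_p/UA = 1035.0 s; T_ss = T_amb + Q̇/UA = 19.4 + 332/5.59 = 78.792 °C.
T(t) = T_ss + (T₀ − T_ss)e^(−t/τ); set T = 75.6:
t = −τ ln[(T − T_ss)/(T₀ − T_ss)] = −1035.0 · ln(0.14851) = 1973.8 s.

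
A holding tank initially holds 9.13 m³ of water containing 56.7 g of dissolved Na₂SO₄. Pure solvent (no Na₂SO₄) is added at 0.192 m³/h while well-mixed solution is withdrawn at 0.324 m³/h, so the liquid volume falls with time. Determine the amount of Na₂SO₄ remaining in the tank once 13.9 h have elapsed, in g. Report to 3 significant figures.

Total volume: dV/dt = Q_in − Q_out = -0.13200 m³/h, so V(t) = 9.13 − 0.13200 t and V(13.9) = 7.2952 m³.
Species balance (pure solvent in): dm/dt = −Q_out · m/V(t).
Separate: dm/m = −Q_out dt/V(t) ⇒ ln(m/m₀) = −(Q_out/(Q_in−Q_out)) ln(V/V₀).
m = m₀ (V₀/V)^(Q_out/(Q_in−Q_out)) = 56.7 × (9.13/7.2952)^(-2.4545) = 32.691 g.

32.7 g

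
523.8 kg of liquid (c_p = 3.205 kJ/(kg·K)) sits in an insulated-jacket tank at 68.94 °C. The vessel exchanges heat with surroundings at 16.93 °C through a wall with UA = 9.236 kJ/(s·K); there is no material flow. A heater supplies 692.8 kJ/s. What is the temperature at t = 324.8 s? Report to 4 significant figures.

Heat balance on the well-mixed liquid: M c_p dT/dt = −UA(T − T_amb) + Q̇.
dT/dt = (T_ss − T)/τ with T_ss = T_amb + Q̇/UA = 16.93 + 692.8/9.236 = 91.9408 °C, τ = M c_p/UA = 523.8·3.205/9.236 = 181.765 s.
T approaches T_ss exponentially: T(t) = T_ss + (T₀ − T_ss) e^(−t/τ).
T(324.8) = 91.9408 + (-23.0008)·0.167474 = 88.0888 °C.

88.09 °C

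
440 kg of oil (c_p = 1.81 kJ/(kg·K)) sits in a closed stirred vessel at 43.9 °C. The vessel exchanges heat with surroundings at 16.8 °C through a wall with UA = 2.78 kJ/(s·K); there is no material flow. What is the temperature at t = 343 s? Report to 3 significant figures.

M c_p dT/dt = −UA(T − T_amb).
dT/dt = (T_ss − T)/τ with T_ss = T_amb = 16.800 °C, τ = M c_p/UA = 440·1.81/2.78 = 286.47 s.
Integrating: T(t) = T_ss + (T₀ − T_ss) e^(−t/τ).
T(343) = 16.800 + (27.100)·0.30200 = 24.984 °C.

25.0 °C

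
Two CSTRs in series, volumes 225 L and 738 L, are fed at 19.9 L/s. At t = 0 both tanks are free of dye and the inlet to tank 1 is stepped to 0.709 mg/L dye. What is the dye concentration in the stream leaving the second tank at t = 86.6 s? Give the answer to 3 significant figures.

Each tank obeys Vᵢ dCᵢ/dt = Q(Cᵢ₋₁ − Cᵢ), so τᵢ = Vᵢ/Q.
τ₁ = 225/19.9 = 11.307 s; τ₂ = 738/19.9 = 37.085 s.
Tank 1: C₁ = C_in(1 − e^(−t/τ₁)). Tank 2 (τ₁ ≠ τ₂): C₂ = C_in[1 − (τ₁ e^(−t/τ₁) − τ₂ e^(−t/τ₂))/(τ₁ − τ₂)].
At t = 86.6: e^(−t/τ₁) = 0.00047164, e^(−t/τ₂) = 0.096796.
C₂ = 0.709·[1 − (11.307·0.00047164 − 37.085·0.096796)/(-25.779)] = 0.709·0.86096 = 0.61042 mg/L.

0.610 mg/L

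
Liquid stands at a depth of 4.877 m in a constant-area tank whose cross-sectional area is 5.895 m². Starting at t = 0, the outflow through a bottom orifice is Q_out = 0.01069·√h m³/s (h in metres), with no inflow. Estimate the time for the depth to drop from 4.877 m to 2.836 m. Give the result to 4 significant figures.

A dh/dt = −Q_out = −0.01069 √h.
This is separable: 2 d(√h)/dt = −0.01069/A, so √h = √h₀ − (0.01069/(2A)) t.
t = 2A(√h₀ − √h)/0.01069 = 2·5.895·(√4.877 − √2.836)/0.01069
  = 11.7900 × (2.20839 − 1.68404) / 0.01069 = 578.306 s.

578.3 s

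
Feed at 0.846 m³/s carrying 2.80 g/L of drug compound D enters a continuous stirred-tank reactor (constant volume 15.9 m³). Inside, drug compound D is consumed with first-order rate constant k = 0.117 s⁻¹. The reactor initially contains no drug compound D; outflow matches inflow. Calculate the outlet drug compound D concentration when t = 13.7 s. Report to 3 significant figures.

Species balance: V dC/dt = Q C_in − Q C − k V C.
dC/dt = (Q/V) C_in − (Q/V + k) C; effective rate a = Q/V + k = 0.053208 + 0.117 = 0.17021 s⁻¹.
C_ss = Q C_in/(Q + kV) = 0.87529 g/L; C(t) = C_ss + (C₀ − C_ss) e^(−a t).
C(13.7) = 0.87529 + (-0.87529)·e^(−0.17021·13.7) = 0.87529 + (-0.87529)·0.097117 = 0.79029 g/L.

0.790 g/L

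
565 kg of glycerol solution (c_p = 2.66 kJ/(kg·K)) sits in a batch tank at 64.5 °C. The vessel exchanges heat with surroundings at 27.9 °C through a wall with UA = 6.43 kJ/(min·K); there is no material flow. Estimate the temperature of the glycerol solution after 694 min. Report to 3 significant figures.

29.8 °C

M c_p dT/dt = −UA(T − T_amb).
dT/dt = (T_ss − T)/τ with T_ss = T_amb = 27.900 °C, τ = M c_p/UA = 565·2.66/6.43 = 233.73 min.
This is linear first-order; T(t) = T_ss + (T₀ − T_ss) e^(−t/τ).
T(694) = 27.900 + (36.600)·0.051344 = 29.779 °C.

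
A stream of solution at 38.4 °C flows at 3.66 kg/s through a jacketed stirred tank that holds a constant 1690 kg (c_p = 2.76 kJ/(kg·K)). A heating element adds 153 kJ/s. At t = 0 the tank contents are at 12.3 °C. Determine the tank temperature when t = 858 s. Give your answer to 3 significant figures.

47.1 °C

Energy balance: M c_p dT/dt = ṁ c_p (T_in − T) + 153.
τ = M/ṁ = 461.75 s; T_ss = T_in + Q̇/(ṁ c_p) = 38.4 + 153/(3.66·2.76) = 53.546 °C.
This is linear first-order; T(t) = T_ss + (T₀ − T_ss) e^(−t/τ).
T(858) = 53.546 + (-41.246)·e^(−858/461.75) = 53.546 + (-41.246)·0.15596 = 47.113 °C.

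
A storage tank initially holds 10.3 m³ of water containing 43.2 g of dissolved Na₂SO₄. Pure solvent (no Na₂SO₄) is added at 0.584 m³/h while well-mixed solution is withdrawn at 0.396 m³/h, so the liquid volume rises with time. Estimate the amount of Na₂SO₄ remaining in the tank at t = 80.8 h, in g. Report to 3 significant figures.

Total volume: dV/dt = Q_in − Q_out = 0.18800 m³/h, so V(t) = 10.3 + 0.18800 t and V(80.8) = 25.490 m³.
No Na₂SO₄ enters, so dm/dt = −Q_out · (m/V).
Separate: dm/m = −Q_out dt/V(t) ⇒ ln(m/m₀) = −(Q_out/(Q_in−Q_out)) ln(V/V₀).
m = m₀ (V₀/V)^(Q_out/(Q_in−Q_out)) = 43.2 × (10.3/25.490)^(2.1064) = 6.4053 g.

6.41 g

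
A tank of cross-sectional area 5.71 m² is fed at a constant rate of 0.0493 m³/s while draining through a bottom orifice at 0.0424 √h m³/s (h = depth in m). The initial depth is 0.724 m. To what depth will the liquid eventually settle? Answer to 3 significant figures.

A dh/dt = Q_in − 0.0424 √h. Steady state requires inflow = outflow:
Q_in = 0.0424 √h_ss ⇒ √h_ss = 0.0493/0.0424 = 1.1627.
h_ss = 1.1627² = 1.3520 m. (Since h₀ = 0.724 m < h_ss, the level will rise toward this value.)

1.35 m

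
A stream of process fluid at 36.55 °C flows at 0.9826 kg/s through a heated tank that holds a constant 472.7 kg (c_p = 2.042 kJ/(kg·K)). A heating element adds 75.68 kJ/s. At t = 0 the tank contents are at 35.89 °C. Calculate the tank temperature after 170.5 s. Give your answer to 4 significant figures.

47.34 °C

M c_p dT/dt = ṁ c_p (T_in − T) + Q̇.
τ = M/ṁ = 481.071 s; T_ss = T_in + Q̇/(ṁ c_p) = 36.55 + 75.68/(0.9826·2.042) = 74.2680 °C.
Solution: T(t) = T_ss + (T₀ − T_ss) e^(−t/τ).
T(170.5) = 74.2680 + (-38.3780)·e^(−170.5/481.071) = 74.2680 + (-38.3780)·0.701582 = 47.3427 °C.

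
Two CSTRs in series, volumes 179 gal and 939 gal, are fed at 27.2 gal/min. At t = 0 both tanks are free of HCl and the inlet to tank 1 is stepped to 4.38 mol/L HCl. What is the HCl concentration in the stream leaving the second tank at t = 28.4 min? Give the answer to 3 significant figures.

2.02 mol/L

Species balance on tank i: dCᵢ/dt = (Cᵢ₋₁ − Cᵢ)/τᵢ with τᵢ = Vᵢ/Q.
τ₁ = 179/27.2 = 6.5809 min; τ₂ = 939/27.2 = 34.522 min.
Tank 1: C₁ = C_in(1 − e^(−t/τ₁)). Tank 2 (τ₁ ≠ τ₂): C₂ = C_in[1 − (τ₁ e^(−t/τ₁) − τ₂ e^(−t/τ₂))/(τ₁ − τ₂)].
At t = 28.4: e^(−t/τ₁) = 0.013359, e^(−t/τ₂) = 0.43926.
C₂ = 4.38·[1 − (6.5809·0.013359 − 34.522·0.43926)/(-27.941)] = 4.38·0.46043 = 2.0167 mol/L.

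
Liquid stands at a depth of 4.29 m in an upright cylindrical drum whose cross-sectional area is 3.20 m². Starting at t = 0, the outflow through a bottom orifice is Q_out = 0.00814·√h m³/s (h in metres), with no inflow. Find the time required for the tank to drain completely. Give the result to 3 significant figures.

With no inflow, A dh/dt = −0.00814 √h.
Separate and integrate: 2(√h − √h₀) = −(0.00814/A) t.
Tank is empty when √h = 0: t_empty = 2A√h₀/0.00814.
t_empty = 2·3.20·√4.29/0.00814 = 6.4000·2.0712/0.00814 = 1628.5 s.

1630 s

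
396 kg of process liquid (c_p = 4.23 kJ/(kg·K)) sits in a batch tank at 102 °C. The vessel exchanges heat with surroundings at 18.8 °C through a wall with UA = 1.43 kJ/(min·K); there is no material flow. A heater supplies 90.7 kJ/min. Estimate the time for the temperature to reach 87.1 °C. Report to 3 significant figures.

1640 min

First-law balance (no shaft work): M c_p dT/dt = −UA(T − T_amb) + Q̇.
τ = M c_p/UA = 1171.4 min; T_ss = T_amb + Q̇/UA = 18.8 + 90.7/1.43 = 82.227 °C.
T(t) = T_ss + (T₀ − T_ss)e^(−t/τ); set T = 87.1:
t = −τ ln[(T − T_ss)/(T₀ − T_ss)] = −1171.4 · ln(0.24646) = 1640.6 min.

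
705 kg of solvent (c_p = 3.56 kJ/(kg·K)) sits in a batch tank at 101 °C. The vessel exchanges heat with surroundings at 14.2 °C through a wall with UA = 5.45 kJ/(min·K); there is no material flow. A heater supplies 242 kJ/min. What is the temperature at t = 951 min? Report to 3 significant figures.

Lumped-capacitance energy balance: M c_p dT/dt = UA(T_amb − T) + Q̇.
dT/dt = (T_ss − T)/τ with T_ss = T_amb + Q̇/UA = 14.2 + 242/5.45 = 58.604 °C, τ = M c_p/UA = 705·3.56/5.45 = 460.51 min.
Solution: T(t) = T_ss + (T₀ − T_ss) e^(−t/τ).
T(951) = 58.604 + (42.396)·0.12681 = 63.980 °C.

64.0 °C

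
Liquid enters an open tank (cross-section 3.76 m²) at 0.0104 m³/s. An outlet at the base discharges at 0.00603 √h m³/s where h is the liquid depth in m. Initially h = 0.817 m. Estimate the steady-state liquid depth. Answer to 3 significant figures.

2.97 m

A dh/dt = Q_in − 0.00603 √h. Steady state requires inflow = outflow:
Q_in = 0.00603 √h_ss ⇒ √h_ss = 0.0104/0.00603 = 1.7247.
h_ss = 1.7247² = 2.9746 m. (Since h₀ = 0.817 m < h_ss, the level will rise toward this value.)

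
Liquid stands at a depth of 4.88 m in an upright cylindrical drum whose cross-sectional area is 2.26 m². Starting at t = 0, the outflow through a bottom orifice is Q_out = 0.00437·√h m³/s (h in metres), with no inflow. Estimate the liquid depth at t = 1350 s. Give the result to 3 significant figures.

Unsteady balance on liquid volume: A dh/dt = −0.00437 √h.
This is separable: 2 d(√h)/dt = −0.00437/A, so √h = √h₀ − (0.00437/(2A)) t.
√h = √4.88 − 0.00437·1350/(2·2.26) = 2.2091 − 1.3052 = 0.90387.
h = 0.90387² = 0.81699 m.

0.817 m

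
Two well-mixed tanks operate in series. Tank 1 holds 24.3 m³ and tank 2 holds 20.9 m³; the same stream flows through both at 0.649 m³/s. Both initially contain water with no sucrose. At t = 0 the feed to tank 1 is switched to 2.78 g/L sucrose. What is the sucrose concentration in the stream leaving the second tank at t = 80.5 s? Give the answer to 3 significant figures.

Species balance on tank i: dCᵢ/dt = (Cᵢ₋₁ − Cᵢ)/τᵢ with τᵢ = Vᵢ/Q.
τ₁ = 24.3/0.649 = 37.442 s; τ₂ = 20.9/0.649 = 32.203 s.
Tank 1: C₁ = C_in(1 − e^(−t/τ₁)). Tank 2 (τ₁ ≠ τ₂): C₂ = C_in[1 − (τ₁ e^(−t/τ₁) − τ₂ e^(−t/τ₂))/(τ₁ − τ₂)].
At t = 80.5: e^(−t/τ₁) = 0.11649, e^(−t/τ₂) = 0.082107.
C₂ = 2.78·[1 − (37.442·0.11649 − 32.203·0.082107)/(5.2388)] = 2.78·0.67218 = 1.8687 g/L.

1.87 g/L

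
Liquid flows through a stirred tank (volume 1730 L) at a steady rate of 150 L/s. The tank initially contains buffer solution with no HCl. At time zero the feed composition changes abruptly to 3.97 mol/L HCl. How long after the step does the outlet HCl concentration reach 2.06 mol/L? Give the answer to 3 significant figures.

8.44 s

Species balance: V dC/dt = Q(C_in − C) ⇒ τ = V/Q = 11.533 s.
C(t) = C_in + (C₀ − C_in) e^(−t/τ). Set C = 2.06 and solve for t:
e^(−t/τ) = (C − C_in)/(C₀ − C_in) = (2.06 − 3.97)/(0 − 3.97) = 0.48111
t = −τ ln(…) = 11.533 × 0.73166 = 8.4385 s.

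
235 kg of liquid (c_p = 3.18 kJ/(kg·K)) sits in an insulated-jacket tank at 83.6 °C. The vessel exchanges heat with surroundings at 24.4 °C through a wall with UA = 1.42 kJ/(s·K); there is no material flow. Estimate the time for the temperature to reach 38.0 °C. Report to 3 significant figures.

First-law balance (no shaft work): M c_p dT/dt = −UA(T − T_amb).
τ = M c_p/UA = 526.27 s; T_ss = T_amb = 24.400 °C.
T(t) = T_ss + (T₀ − T_ss)e^(−t/τ); set T = 38.0:
t = −τ ln[(T − T_ss)/(T₀ − T_ss)] = −526.27 · ln(0.22973) = 774.06 s.

774 s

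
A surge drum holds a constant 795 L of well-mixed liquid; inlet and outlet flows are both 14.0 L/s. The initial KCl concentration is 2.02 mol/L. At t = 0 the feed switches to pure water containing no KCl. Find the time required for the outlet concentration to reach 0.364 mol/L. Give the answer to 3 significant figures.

97.3 s

Species balance on the tank: V dC/dt = Q(C_in − C), so τ = V/Q = 56.786 s.
C(t) = C_in + (C₀ − C_in) e^(−t/τ). Set C = 0.364 and solve for t:
e^(−t/τ) = (C − C_in)/(C₀ − C_in) = (0.364 − 0)/(2.02 − 0) = 0.18020
t = −τ ln(…) = 56.786 × 1.7137 = 97.314 s.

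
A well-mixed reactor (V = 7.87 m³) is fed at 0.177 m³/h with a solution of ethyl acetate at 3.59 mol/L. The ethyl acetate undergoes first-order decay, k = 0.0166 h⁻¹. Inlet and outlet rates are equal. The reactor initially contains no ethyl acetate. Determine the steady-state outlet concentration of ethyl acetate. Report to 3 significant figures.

2.07 mol/L

V dC/dt = Q(C_in − C) − k V C.
Steady state (dC/dt = 0): C_ss = Q C_in/(Q + kV) = C_in/(1 + kV/Q).
C_ss = 0.177·3.59/(0.177 + 0.0166·7.87) = 0.63543/0.30764 = 2.0655 mol/L.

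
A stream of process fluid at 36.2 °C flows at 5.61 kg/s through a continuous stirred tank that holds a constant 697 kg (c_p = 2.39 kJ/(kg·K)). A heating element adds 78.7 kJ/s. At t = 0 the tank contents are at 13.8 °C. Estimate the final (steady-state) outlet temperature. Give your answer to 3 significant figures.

42.1 °C

M c_p dT/dt = ṁ c_p (T_in − T) + Q̇.
At steady state dT/dt = 0 ⇒ T_ss = T_in + Q̇/(ṁ c_p) = 36.2 + 78.7/(5.61·2.39) = 42.070 °C.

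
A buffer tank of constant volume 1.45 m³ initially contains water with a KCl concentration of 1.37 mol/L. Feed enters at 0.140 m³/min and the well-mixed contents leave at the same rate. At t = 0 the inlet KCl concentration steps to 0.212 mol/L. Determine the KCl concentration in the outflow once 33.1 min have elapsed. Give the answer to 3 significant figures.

0.259 mol/L

Unsteady species balance (constant V, well mixed): V dC/dt = Q(C_in − C).
Rewrite as dC/dt + C/τ = C_in/τ, τ = V/Q = 10.357 min.
This is linear first-order; C(t) = C_in + (C₀ − C_in) e^(−t/τ).
C(33.1) = 0.212 + (1.37 − 0.212)·e^(−33.1/10.357) = 0.212 + (1.1580)·0.040931 = 0.25940 mol/L.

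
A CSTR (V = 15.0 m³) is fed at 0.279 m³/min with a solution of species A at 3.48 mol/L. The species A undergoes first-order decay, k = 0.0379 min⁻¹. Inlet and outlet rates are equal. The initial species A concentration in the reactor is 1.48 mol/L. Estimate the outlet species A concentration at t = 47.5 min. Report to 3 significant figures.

Accumulation = in − out − consumed: V dC/dt = Q C_in − Q C − k V C.
This is linear with rate a = Q/V + k = 0.056500 min⁻¹.
C_ss = Q C_in/(Q + kV) = 1.1456 mol/L; C(t) = C_ss + (C₀ − C_ss) e^(−a t).
C(47.5) = 1.1456 + (0.33437)·e^(−0.056500·47.5) = 1.1456 + (0.33437)·0.068307 = 1.1685 mol/L.

1.17 mol/L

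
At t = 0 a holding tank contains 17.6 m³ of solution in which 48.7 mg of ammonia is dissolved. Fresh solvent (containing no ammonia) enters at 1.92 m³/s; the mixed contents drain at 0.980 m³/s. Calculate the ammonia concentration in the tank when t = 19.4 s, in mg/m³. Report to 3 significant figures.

Total volume: dV/dt = Q_in − Q_out = 0.94000 m³/s, so V(t) = 17.6 + 0.94000 t and V(19.4) = 35.836 m³.
No ammonia enters, so dm/dt = −Q_out · (m/V).
Separate: dm/m = −Q_out dt/V(t) ⇒ ln(m/m₀) = −(Q_out/(Q_in−Q_out)) ln(V/V₀).
m = m₀ (V₀/V)^(Q_out/(Q_in−Q_out)) = 48.7 × (17.6/35.836)^(1.0426) = 23.205 mg.
C = m/V = 23.205/35.836 = 0.64753 mg/m³.

0.648 mg/m³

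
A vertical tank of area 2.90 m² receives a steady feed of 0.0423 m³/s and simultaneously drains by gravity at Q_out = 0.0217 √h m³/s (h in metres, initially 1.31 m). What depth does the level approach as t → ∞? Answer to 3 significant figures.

3.80 m

Volume balance on the tank: A dh/dt = Q_in − 0.0217 √h. At steady state dh/dt = 0:
Q_in = 0.0217 √h_ss ⇒ √h_ss = 0.0423/0.0217 = 1.9493.
h_ss = 1.9493² = 3.7998 m. (Since h₀ = 1.31 m < h_ss, the level will rise toward this value.)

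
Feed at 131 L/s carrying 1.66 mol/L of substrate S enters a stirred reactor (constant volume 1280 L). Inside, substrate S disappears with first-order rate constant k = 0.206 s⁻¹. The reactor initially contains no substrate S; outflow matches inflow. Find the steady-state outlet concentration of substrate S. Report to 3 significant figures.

Accumulation = in − out − consumed: V dC/dt = Q C_in − Q C − k V C.
At steady state: 0 = Q C_in − (Q + kV) C_ss, so C_ss = Q C_in/(Q + kV).
C_ss = 131·1.66/(131 + 0.206·1280) = 217.46/394.68 = 0.55098 mol/L.

0.551 mol/L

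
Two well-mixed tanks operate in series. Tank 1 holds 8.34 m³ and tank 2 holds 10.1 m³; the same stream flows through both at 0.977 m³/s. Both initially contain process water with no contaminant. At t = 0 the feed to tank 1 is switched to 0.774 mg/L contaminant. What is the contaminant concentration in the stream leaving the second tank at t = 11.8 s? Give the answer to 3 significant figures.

Time constants: τᵢ = Vᵢ/Q for each well-mixed tank.
τ₁ = 8.34/0.977 = 8.5363 s; τ₂ = 10.1/0.977 = 10.338 s.
Solving the cascade with C₁(0)=C₂(0)=0 gives C₂(t) = C_in[1 − (τ₁ e^(−t/τ₁) − τ₂ e^(−t/τ₂))/(τ₁ − τ₂)].
At t = 11.8: e^(−t/τ₁) = 0.25099, e^(−t/τ₂) = 0.31936.
C₂ = 0.774·[1 − (8.5363·0.25099 − 10.338·0.31936)/(-1.8014)] = 0.774·0.35670 = 0.27608 mg/L.

0.276 mg/L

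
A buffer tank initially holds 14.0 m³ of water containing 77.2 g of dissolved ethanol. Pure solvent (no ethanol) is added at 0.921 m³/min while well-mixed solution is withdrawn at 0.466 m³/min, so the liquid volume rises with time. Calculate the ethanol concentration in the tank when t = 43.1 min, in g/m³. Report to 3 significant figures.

Total volume: dV/dt = Q_in − Q_out = 0.45500 m³/min, so V(t) = 14.0 + 0.45500 t and V(43.1) = 33.611 m³.
No ethanol enters, so dm/dt = −Q_out · (m/V).
Separate: dm/m = −Q_out dt/V(t) ⇒ ln(m/m₀) = −(Q_out/(Q_in−Q_out)) ln(V/V₀).
m = m₀ (V₀/V)^(Q_out/(Q_in−Q_out)) = 77.2 × (14.0/33.611)^(1.0242) = 31.483 g.
C = m/V = 31.483/33.611 = 0.93670 g/m³.

0.937 g/m³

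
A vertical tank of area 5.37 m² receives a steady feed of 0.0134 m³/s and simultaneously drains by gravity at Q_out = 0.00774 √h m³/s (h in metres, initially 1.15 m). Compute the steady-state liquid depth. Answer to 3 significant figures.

3.00 m

Volume balance on the tank: A dh/dt = Q_in − 0.00774 √h. At steady state dh/dt = 0:
Q_in = 0.00774 √h_ss ⇒ √h_ss = 0.0134/0.00774 = 1.7313.
h_ss = 1.7313² = 2.9973 m. (Since h₀ = 1.15 m < h_ss, the level will rise toward this value.)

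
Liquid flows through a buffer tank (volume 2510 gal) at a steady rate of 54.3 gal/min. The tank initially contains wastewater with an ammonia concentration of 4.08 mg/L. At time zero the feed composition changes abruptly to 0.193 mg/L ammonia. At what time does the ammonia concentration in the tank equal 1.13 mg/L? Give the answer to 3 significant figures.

Mass balance on the solute (V constant): V dC/dt = Q(C_in − C), so τ = V/Q = 46.225 min.
C(t) = C_in + (C₀ − C_in) e^(−t/τ). Set C = 1.13 and solve for t:
e^(−t/τ) = (C − C_in)/(C₀ − C_in) = (1.13 − 0.193)/(4.08 − 0.193) = 0.24106
t = −τ ln(…) = 46.225 × 1.4227 = 65.764 min.

65.8 min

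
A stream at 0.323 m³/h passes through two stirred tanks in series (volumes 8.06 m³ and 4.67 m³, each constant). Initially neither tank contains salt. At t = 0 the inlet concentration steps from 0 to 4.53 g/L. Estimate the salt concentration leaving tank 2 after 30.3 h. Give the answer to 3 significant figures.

2.10 g/L

Species balance on tank i: dCᵢ/dt = (Cᵢ₋₁ − Cᵢ)/τᵢ with τᵢ = Vᵢ/Q.
τ₁ = 8.06/0.323 = 24.954 h; τ₂ = 4.67/0.323 = 14.458 h.
Tank 1: C₁ = C_in(1 − e^(−t/τ₁)). Tank 2 (τ₁ ≠ τ₂): C₂ = C_in[1 − (τ₁ e^(−t/τ₁) − τ₂ e^(−t/τ₂))/(τ₁ − τ₂)].
At t = 30.3: e^(−t/τ₁) = 0.29693, e^(−t/τ₂) = 0.12298.
C₂ = 4.53·[1 − (24.954·0.29693 − 14.458·0.12298)/(10.495)] = 4.53·0.46344 = 2.0994 g/L.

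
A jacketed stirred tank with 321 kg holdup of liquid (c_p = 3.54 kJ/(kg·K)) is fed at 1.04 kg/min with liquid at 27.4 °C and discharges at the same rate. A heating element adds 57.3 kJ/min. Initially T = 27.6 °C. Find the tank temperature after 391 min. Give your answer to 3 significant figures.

M c_p dT/dt = ṁ c_p (T_in − T) + Q̇.
Rearrange: dT/dt = (T_ss − T)/τ with τ = M/ṁ = 308.65 min and T_ss = T_in + Q̇/(ṁ c_p) = 42.964 °C.
T approaches T_ss exponentially: T(t) = T_ss + (T₀ − T_ss) e^(−t/τ).
T(391) = 42.964 + (-15.364)·e^(−391/308.65) = 42.964 + (-15.364)·0.28173 = 38.635 °C.

38.6 °C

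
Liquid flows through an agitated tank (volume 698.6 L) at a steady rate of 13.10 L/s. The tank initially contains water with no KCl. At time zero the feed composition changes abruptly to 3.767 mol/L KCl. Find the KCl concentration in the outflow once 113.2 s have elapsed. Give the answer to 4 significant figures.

Accumulation = in − out for the solute gives V dC/dt = Q(C_in − C).
So dC/dt = (C_in − C)/τ with τ = V/Q = 698.6/13.10 = 53.3282 s.
Integrating: C(t) = C_in + (C₀ − C_in) e^(−t/τ).
C(113.2) = 3.767 + (0 − 3.767)·e^(−113.2/53.3282) = 3.767 + (-3.76700)·0.119708 = 3.31606 mol/L.

3.316 mol/L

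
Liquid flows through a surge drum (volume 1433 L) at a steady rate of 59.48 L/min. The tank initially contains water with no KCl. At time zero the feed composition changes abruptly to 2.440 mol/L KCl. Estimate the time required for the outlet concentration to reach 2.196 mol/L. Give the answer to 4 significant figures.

55.47 min

Species balance on the tank: V dC/dt = Q(C_in − C), so τ = V/Q = 24.0921 min.
C(t) = C_in + (C₀ − C_in) e^(−t/τ). Set C = 2.196 and solve for t:
e^(−t/τ) = (C − C_in)/(C₀ − C_in) = (2.196 − 2.440)/(0 − 2.440) = 0.100000
t = −τ ln(…) = 24.0921 × 2.30259 = 55.4742 min.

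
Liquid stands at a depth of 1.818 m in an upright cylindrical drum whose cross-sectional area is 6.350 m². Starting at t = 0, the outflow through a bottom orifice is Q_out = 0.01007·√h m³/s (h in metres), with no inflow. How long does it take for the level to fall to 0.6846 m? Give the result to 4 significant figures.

A dh/dt = −Q_out = −0.01007 √h.
∫ h^(−1/2) dh = −(0.01007/A) ∫ dt, giving 2√h = 2√h₀ − (0.01007/A) t.
t = 2A(√h₀ − √h)/0.01007 = 2·6.350·(√1.818 − √0.6846)/0.01007
  = 12.7000 × (1.34833 − 0.827406) / 0.01007 = 656.978 s.

657.0 s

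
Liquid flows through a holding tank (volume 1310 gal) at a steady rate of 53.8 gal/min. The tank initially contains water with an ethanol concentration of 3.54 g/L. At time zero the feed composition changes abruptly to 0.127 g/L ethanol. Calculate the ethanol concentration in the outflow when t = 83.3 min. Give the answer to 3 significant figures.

Mass balance on the solute (V constant): V dC/dt = Q(C_in − C).
Time constant τ = V/Q = 1310/53.8 = 24.349 min.
C approaches C_in exponentially: C(t) = C_in + (C₀ − C_in) e^(−t/τ).
C(83.3) = 0.127 + (3.54 − 0.127)·e^(−83.3/24.349) = 0.127 + (3.4130)·0.032679 = 0.23853 g/L.

0.239 g/L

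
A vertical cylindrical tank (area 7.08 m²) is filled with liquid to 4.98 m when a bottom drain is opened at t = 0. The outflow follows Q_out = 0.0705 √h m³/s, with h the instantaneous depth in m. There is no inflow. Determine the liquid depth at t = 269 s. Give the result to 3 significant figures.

0.796 m

Unsteady balance on liquid volume: A dh/dt = −0.0705 √h.
∫ h^(−1/2) dh = −(0.0705/A) ∫ dt, giving 2√h = 2√h₀ − (0.0705/A) t.
√h = √4.98 − 0.0705·269/(2·7.08) = 2.2316 − 1.3393 = 0.89229.
h = 0.89229² = 0.79618 m.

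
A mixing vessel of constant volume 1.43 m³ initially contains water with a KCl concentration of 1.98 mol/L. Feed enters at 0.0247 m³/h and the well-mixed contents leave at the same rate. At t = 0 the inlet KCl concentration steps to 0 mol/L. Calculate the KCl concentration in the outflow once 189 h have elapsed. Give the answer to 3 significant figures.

0.0757 mol/L

Transient balance on the dissolved component: V dC/dt = Q(C_in − C).
So dC/dt = (C_in − C)/τ with τ = V/Q = 1.43/0.0247 = 57.895 h.
Integrating: C(t) = C_in + (C₀ − C_in) e^(−t/τ).
C(189) = 0 + (1.98 − 0)·e^(−189/57.895) = 0 + (1.9800)·0.038214 = 0.075664 mol/L.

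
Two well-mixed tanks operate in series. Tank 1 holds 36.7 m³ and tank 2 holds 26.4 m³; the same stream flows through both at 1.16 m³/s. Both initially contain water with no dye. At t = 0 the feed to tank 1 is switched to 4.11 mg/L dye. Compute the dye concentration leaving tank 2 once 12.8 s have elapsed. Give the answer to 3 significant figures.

0.341 mg/L

Time constants: τᵢ = Vᵢ/Q for each well-mixed tank.
τ₁ = 36.7/1.16 = 31.638 s; τ₂ = 26.4/1.16 = 22.759 s.
Tank 1: C₁ = C_in(1 − e^(−t/τ₁)). Tank 2 (τ₁ ≠ τ₂): C₂ = C_in[1 − (τ₁ e^(−t/τ₁) − τ₂ e^(−t/τ₂))/(τ₁ − τ₂)].
At t = 12.8: e^(−t/τ₁) = 0.66726, e^(−t/τ₂) = 0.56983.
C₂ = 4.11·[1 − (31.638·0.66726 − 22.759·0.56983)/(8.8793)] = 4.11·0.083011 = 0.34118 mg/L.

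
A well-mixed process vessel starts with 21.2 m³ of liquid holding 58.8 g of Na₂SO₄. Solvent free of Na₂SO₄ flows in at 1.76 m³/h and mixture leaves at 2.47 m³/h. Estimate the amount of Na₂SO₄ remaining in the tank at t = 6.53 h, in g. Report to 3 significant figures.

Total volume: dV/dt = Q_in − Q_out = -0.71000 m³/h, so V(t) = 21.2 − 0.71000 t and V(6.53) = 16.564 m³.
Solute balance: dm/dt = 0 − Q_out C = −Q_out m/V(t).
Separate: dm/m = −Q_out dt/V(t) ⇒ ln(m/m₀) = −(Q_out/(Q_in−Q_out)) ln(V/V₀).
m = m₀ (V₀/V)^(Q_out/(Q_in−Q_out)) = 58.8 × (21.2/16.564)^(-3.4789) = 24.918 g.

24.9 g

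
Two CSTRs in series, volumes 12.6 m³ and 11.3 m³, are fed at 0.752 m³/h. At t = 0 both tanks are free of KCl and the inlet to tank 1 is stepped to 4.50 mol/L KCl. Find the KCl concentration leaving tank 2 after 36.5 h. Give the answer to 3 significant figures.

3.01 mol/L

Species balance on tank i: dCᵢ/dt = (Cᵢ₋₁ − Cᵢ)/τᵢ with τᵢ = Vᵢ/Q.
τ₁ = 12.6/0.752 = 16.755 h; τ₂ = 11.3/0.752 = 15.027 h.
Tank 1: C₁ = C_in(1 − e^(−t/τ₁)). Tank 2 (τ₁ ≠ τ₂): C₂ = C_in[1 − (τ₁ e^(−t/τ₁) − τ₂ e^(−t/τ₂))/(τ₁ − τ₂)].
At t = 36.5: e^(−t/τ₁) = 0.11322, e^(−t/τ₂) = 0.088123.
C₂ = 4.50·[1 − (16.755·0.11322 − 15.027·0.088123)/(1.7287)] = 4.50·0.66861 = 3.0088 mol/L.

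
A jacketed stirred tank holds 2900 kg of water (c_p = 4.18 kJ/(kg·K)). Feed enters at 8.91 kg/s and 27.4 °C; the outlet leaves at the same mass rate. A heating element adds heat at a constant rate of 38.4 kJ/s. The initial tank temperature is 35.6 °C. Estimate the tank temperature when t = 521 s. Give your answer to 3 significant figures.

29.9 °C

M c_p dT/dt = ṁ c_p (T_in − T) + Q̇.
Rearrange: dT/dt = (T_ss − T)/τ with τ = M/ṁ = 325.48 s and T_ss = T_in + Q̇/(ṁ c_p) = 28.431 °C.
This is linear first-order; T(t) = T_ss + (T₀ − T_ss) e^(−t/τ).
T(521) = 28.431 + (7.1690)·e^(−521/325.48) = 28.431 + (7.1690)·0.20175 = 29.877 °C.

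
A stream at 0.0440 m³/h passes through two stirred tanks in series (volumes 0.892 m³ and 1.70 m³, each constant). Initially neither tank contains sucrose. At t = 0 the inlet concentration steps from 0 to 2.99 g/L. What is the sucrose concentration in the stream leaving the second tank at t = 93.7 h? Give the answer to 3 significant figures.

Species balance on tank i: dCᵢ/dt = (Cᵢ₋₁ − Cᵢ)/τᵢ with τᵢ = Vᵢ/Q.
τ₁ = 0.892/0.0440 = 20.273 h; τ₂ = 1.70/0.0440 = 38.636 h.
Solving the cascade with C₁(0)=C₂(0)=0 gives C₂(t) = C_in[1 − (τ₁ e^(−t/τ₁) − τ₂ e^(−t/τ₂))/(τ₁ − τ₂)].
At t = 93.7: e^(−t/τ₁) = 0.0098334, e^(−t/τ₂) = 0.088463.
C₂ = 2.99·[1 − (20.273·0.0098334 − 38.636·0.088463)/(-18.364)] = 2.99·0.82473 = 2.4660 g/L.

2.47 g/L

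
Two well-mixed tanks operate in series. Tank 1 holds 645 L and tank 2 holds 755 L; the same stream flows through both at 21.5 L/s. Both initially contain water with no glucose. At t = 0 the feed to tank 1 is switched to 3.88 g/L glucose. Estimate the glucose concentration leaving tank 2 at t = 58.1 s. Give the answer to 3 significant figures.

2.07 g/L

Species balance on tank i: dCᵢ/dt = (Cᵢ₋₁ − Cᵢ)/τᵢ with τᵢ = Vᵢ/Q.
τ₁ = 645/21.5 = 30.000 s; τ₂ = 755/21.5 = 35.116 s.
Solving the cascade with C₁(0)=C₂(0)=0 gives C₂(t) = C_in[1 − (τ₁ e^(−t/τ₁) − τ₂ e^(−t/τ₂))/(τ₁ − τ₂)].
At t = 58.1: e^(−t/τ₁) = 0.14418, e^(−t/τ₂) = 0.19119.
C₂ = 3.88·[1 − (30.000·0.14418 − 35.116·0.19119)/(-5.1163)] = 3.88·0.53320 = 2.0688 g/L.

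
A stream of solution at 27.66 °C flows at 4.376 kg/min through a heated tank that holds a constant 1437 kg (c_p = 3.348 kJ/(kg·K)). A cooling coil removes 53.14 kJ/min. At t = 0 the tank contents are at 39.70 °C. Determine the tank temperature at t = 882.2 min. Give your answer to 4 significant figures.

25.10 °C

M c_p dT/dt = ṁ c_p (T_in − T) − Q̇.
τ = M/ṁ = 328.382 min; T_ss = T_in − Q̇/(ṁ c_p) = 27.66 − 53.14/(4.376·3.348) = 24.0329 °C.
This is linear first-order; T(t) = T_ss + (T₀ − T_ss) e^(−t/τ).
T(882.2) = 24.0329 + (15.6671)·e^(−882.2/328.382) = 24.0329 + (15.6671)·0.0681186 = 25.1001 °C.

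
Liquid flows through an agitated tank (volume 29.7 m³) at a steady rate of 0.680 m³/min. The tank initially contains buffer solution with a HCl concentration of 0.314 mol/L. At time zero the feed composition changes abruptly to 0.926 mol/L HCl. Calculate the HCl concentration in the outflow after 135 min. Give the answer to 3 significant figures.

0.898 mol/L

Unsteady species balance (constant V, well mixed): V dC/dt = Q(C_in − C).
Rewrite as dC/dt + C/τ = C_in/τ, τ = V/Q = 43.676 min.
Solution: C(t) = C_in + (C₀ − C_in) e^(−t/τ).
C(135) = 0.926 + (0.314 − 0.926)·e^(−135/43.676) = 0.926 + (-0.61200)·0.045461 = 0.89818 mol/L.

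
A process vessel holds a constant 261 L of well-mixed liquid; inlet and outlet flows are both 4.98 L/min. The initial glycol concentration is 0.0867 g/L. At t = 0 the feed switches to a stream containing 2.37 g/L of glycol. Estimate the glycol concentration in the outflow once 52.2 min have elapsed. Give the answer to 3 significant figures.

1.53 g/L

Unsteady species balance (constant V, well mixed): V dC/dt = Q(C_in − C).
Rewrite as dC/dt + C/τ = C_in/τ, τ = V/Q = 52.410 min.
C approaches C_in exponentially: C(t) = C_in + (C₀ − C_in) e^(−t/τ).
C(52.2) = 2.37 + (0.0867 − 2.37)·e^(−52.2/52.410) = 2.37 + (-2.2833)·0.36935 = 1.5267 g/L.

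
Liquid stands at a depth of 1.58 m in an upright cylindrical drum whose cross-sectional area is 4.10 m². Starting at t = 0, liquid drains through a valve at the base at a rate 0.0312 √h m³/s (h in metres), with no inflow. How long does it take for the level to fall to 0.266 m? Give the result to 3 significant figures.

195 s

A dh/dt = −Q_out = −0.0312 √h.
This is separable: 2 d(√h)/dt = −0.0312/A, so √h = √h₀ − (0.0312/(2A)) t.
t = 2A(√h₀ − √h)/0.0312 = 2·4.10·(√1.58 − √0.266)/0.0312
  = 8.2000 × (1.2570 − 0.51575) / 0.0312 = 194.81 s.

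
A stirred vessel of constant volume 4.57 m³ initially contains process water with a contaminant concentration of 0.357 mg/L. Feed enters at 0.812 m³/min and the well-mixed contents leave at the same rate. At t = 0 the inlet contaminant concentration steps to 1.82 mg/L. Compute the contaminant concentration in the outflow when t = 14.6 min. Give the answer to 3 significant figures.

Unsteady species balance (constant V, well mixed): V dC/dt = Q(C_in − C).
Rewrite as dC/dt + C/τ = C_in/τ, τ = V/Q = 5.6281 min.
C approaches C_in exponentially: C(t) = C_in + (C₀ − C_in) e^(−t/τ).
C(14.6) = 1.82 + (0.357 − 1.82)·e^(−14.6/5.6281) = 1.82 + (-1.4630)·0.074710 = 1.7107 mg/L.

1.71 mg/L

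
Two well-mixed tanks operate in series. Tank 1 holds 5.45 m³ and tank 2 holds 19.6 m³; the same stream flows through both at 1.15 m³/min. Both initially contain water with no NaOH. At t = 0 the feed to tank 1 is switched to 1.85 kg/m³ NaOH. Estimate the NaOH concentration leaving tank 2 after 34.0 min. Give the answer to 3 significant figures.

Species balance on tank i: dCᵢ/dt = (Cᵢ₋₁ − Cᵢ)/τᵢ with τᵢ = Vᵢ/Q.
τ₁ = 5.45/1.15 = 4.7391 min; τ₂ = 19.6/1.15 = 17.043 min.
Solving the cascade with C₁(0)=C₂(0)=0 gives C₂(t) = C_in[1 − (τ₁ e^(−t/τ₁) − τ₂ e^(−t/τ₂))/(τ₁ − τ₂)].
At t = 34.0: e^(−t/τ₁) = 0.00076601, e^(−t/τ₂) = 0.13603.
C₂ = 1.85·[1 − (4.7391·0.00076601 − 17.043·0.13603)/(-12.304)] = 1.85·0.81188 = 1.5020 kg/m³.

1.50 kg/m³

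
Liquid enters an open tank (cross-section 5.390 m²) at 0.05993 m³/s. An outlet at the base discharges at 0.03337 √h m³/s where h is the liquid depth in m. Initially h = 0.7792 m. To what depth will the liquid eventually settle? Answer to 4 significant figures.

Mass balance (ρ constant): A dh/dt = Q_in − 0.03337 √h. At steady state dh/dt = 0:
Q_in = 0.03337 √h_ss ⇒ √h_ss = 0.05993/0.03337 = 1.79592.
h_ss = 1.79592² = 3.22534 m. (Since h₀ = 0.7792 m < h_ss, the level will rise toward this value.)

3.225 m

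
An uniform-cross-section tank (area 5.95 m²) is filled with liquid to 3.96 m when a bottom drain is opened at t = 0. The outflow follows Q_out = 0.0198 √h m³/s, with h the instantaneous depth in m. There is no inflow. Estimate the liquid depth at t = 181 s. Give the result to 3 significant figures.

Accumulation of liquid (constant cross-section A): A dh/dt = −0.0198 √h.
This is separable: 2 d(√h)/dt = −0.0198/A, so √h = √h₀ − (0.0198/(2A)) t.
√h = √3.96 − 0.0198·181/(2·5.95) = 1.9900 − 0.30116 = 1.6888.
h = 1.6888² = 2.8521 m.

2.85 m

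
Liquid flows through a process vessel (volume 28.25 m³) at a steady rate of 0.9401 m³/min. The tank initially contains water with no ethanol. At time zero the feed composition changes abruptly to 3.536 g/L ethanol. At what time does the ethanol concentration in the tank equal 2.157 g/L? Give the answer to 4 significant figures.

28.30 min

Species balance: V dC/dt = Q(C_in − C) ⇒ τ = V/Q = 30.0500 min.
C(t) = C_in + (C₀ − C_in) e^(−t/τ). Set C = 2.157 and solve for t:
e^(−t/τ) = (C − C_in)/(C₀ − C_in) = (2.157 − 3.536)/(0 − 3.536) = 0.389989
t = −τ ln(…) = 30.0500 × 0.941638 = 28.2962 min.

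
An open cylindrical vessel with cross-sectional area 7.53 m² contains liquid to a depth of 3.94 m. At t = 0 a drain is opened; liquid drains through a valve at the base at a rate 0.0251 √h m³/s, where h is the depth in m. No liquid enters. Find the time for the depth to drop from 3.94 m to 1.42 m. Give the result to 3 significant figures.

Unsteady balance on liquid volume: A dh/dt = −0.0251 √h.
Separate and integrate: 2(√h − √h₀) = −(0.0251/A) t.
t = 2A(√h₀ − √h)/0.0251 = 2·7.53·(√3.94 − √1.42)/0.0251
  = 15.060 × (1.9849 − 1.1916) / 0.0251 = 475.98 s.

476 s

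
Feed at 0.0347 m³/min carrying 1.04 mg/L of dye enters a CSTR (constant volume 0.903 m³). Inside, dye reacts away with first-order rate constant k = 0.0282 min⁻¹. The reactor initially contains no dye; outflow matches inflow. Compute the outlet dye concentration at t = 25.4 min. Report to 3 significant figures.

V dC/dt = Q(C_in − C) − k V C.
This is linear with rate a = Q/V + k = 0.066627 min⁻¹.
C_ss = Q C_in/(Q + kV) = 0.59982 mg/L; C(t) = C_ss + (C₀ − C_ss) e^(−a t).
C(25.4) = 0.59982 + (-0.59982)·e^(−0.066627·25.4) = 0.59982 + (-0.59982)·0.18409 = 0.48940 mg/L.

0.489 mg/L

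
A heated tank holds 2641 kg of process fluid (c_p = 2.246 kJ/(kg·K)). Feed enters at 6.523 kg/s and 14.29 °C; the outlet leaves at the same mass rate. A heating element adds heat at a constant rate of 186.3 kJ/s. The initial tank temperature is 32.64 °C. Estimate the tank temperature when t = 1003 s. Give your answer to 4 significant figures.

27.48 °C

M c_p dT/dt = ṁ c_p (T_in − T) + Q̇.
Rearrange: dT/dt = (T_ss − T)/τ with τ = M/ṁ = 404.875 s and T_ss = T_in + Q̇/(ṁ c_p) = 27.0062 °C.
This is linear first-order; T(t) = T_ss + (T₀ − T_ss) e^(−t/τ).
T(1003) = 27.0062 + (5.63385)·e^(−1003/404.875) = 27.0062 + (5.63385)·0.0839690 = 27.4792 °C.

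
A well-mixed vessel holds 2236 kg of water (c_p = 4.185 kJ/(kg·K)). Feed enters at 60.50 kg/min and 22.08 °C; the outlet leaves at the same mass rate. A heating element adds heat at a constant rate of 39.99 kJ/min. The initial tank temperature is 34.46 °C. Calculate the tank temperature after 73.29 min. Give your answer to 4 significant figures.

23.92 °C

Heat balance on the well-mixed liquid: M c_p dT/dt = ṁ c_p (T_in − T) + 39.99.
Rearrange: dT/dt = (T_ss − T)/τ with τ = M/ṁ = 36.9587 min and T_ss = T_in + Q̇/(ṁ c_p) = 22.2379 °C.
This is linear first-order; T(t) = T_ss + (T₀ − T_ss) e^(−t/τ).
T(73.29) = 22.2379 + (12.2221)·e^(−73.29/36.9587) = 22.2379 + (12.2221)·0.137652 = 23.9203 °C.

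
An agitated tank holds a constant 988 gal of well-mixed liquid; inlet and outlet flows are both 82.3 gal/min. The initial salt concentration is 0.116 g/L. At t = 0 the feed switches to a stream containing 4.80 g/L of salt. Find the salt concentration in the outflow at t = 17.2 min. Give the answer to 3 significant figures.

Transient balance on the dissolved component: V dC/dt = Q(C_in − C).
So dC/dt = (C_in − C)/τ with τ = V/Q = 988/82.3 = 12.005 min.
Solution: C(t) = C_in + (C₀ − C_in) e^(−t/τ).
C(17.2) = 4.80 + (0.116 − 4.80)·e^(−17.2/12.005) = 4.80 + (-4.6840)·0.23865 = 3.6822 g/L.

3.68 g/L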